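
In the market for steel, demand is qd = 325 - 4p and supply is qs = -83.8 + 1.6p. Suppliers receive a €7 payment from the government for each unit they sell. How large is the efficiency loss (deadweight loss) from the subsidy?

Deadweight loss = €28

Pre-subsidy: 325 - 4p = -83.8 + 1.6p gives p* = 73, q* = 33.
With the subsidy, sellers receive ps = pb + 7 for each unit, where pb is the price buyers pay.
Supply in terms of pb becomes qs = -83.8 + 1.6(pb + 7) = -72.6 + 1.6pb. Setting this equal to demand: 325 - 4pb = -72.6 + 1.6pb, so pb = 71.
Sellers receive ps = 71 + 7 = 78; q' = 325 − 4·71 = 41.
The subsidy expands output by 41 − 33 = 8 past the efficient level; on those units the gap between marginal cost and willingness to pay runs from 0 up to 7.
DWL = ½ × 7 × 8 = 28.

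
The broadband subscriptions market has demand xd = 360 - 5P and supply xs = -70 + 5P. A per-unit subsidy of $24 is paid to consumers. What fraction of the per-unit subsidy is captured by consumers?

Consumer share = 0.5

Pre-subsidy: 360 - 5P = -70 + 5P gives P* = 43, x* = 145.
With the rebate, buyers effectively pay Pb = Ps − 24, where Ps is the price sellers receive.
Demand in terms of Ps becomes xd = 360 − 5(Ps − 24) = 480 - 5Ps. Setting this equal to supply: 480 - 5Ps = -70 + 5Ps, so Ps = 55.
Buyers pay Pb = 55 − 24 = 31; x' = -70 + 5·55 = 205.
Buyers' price falls by P* − Pb = 43 − 31 = 12; sellers' price rises by Ps − P* = 55 − 43 = 12.
So consumers capture 12/24 = 0.5 of each unit of subsidy.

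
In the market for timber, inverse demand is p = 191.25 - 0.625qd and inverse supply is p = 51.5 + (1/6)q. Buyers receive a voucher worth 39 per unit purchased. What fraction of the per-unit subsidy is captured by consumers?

Pre-subsidy: 191.25 - 0.625q = 51.5 + (1/6)q gives q* = 3354/19 and p* = 3075/38.
With the rebate, buyers effectively pay pb = ps − 39, where ps is the price sellers receive.
On the curves, pb = 191.25 - 0.625q and ps = 51.5 + (1/6)q; the wedge ps − pb = 39 gives 51.5 + (1/6)q − (191.25 - 0.625q) = 39, so q' = 4290/19.
Then pb = 191.25 − 0.625·(4290/19) = 1905/38 and ps = 51.5 + (1/6)·(4290/19) = 3387/38.
Buyers' price falls by p* − pb = 3075/38 − 1905/38 = 585/19; sellers' price rises by ps − p* = 3387/38 − 3075/38 = 156/19.
So consumers capture (585/19)/39 = 15/19 of each unit of subsidy.

Consumer share = 15/19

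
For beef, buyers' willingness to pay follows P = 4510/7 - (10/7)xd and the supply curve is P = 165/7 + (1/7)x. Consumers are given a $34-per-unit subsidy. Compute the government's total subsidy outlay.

Government cost = 155822/11

Pre-subsidy: 4510/7 - (10/7)x = 165/7 + (1/7)x gives x* = 395 and P* = 80.
With the rebate, buyers effectively pay Pb = Ps − 34, where Ps is the price sellers receive.
On the curves, Pb = 4510/7 - (10/7)x and Ps = 165/7 + (1/7)x; the wedge Ps − Pb = 34 gives 165/7 + (1/7)x − (4510/7 - (10/7)x) = 34, so x' = 4583/11.
Then Pb = 4510/7 − (10/7)·(4583/11) = 540/11 and Ps = 165/7 + (1/7)·(4583/11) = 914/11.
Government outlay = subsidy × quantity = 34 × 4583/11 = 155822/11.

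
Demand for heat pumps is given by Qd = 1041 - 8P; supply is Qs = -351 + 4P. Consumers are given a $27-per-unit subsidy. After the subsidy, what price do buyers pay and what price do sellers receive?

Buyers pay $107; sellers receive $134

Pre-subsidy: 1041 - 8P = -351 + 4P gives P* = 116, Q* = 113.
With the rebate, buyers effectively pay Pb = Ps − 27, where Ps is the price sellers receive.
Demand in terms of Ps becomes Qd = 1041 − 8(Ps − 27) = 1257 - 8Ps. Setting this equal to supply: 1257 - 8Ps = -351 + 4Ps, so Ps = 134.
Buyers pay Pb = 134 − 27 = 107; Q' = -351 + 4·134 = 185.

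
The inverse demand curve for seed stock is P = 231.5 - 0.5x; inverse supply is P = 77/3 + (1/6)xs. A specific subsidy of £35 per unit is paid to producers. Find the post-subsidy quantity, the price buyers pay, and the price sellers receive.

x' = 361.25; buyers pay £50.875; sellers receive £85.875

Pre-subsidy: 231.5 - 0.5x = 77/3 + (1/6)x gives x* = 308.75 and P* = 77.125.
With the subsidy, sellers receive Ps = Pb + 35 for each unit, where Pb is the price buyers pay.
On the curves, Pb = 231.5 - 0.5x and Ps = 77/3 + (1/6)x; the wedge Ps − Pb = 35 gives 77/3 + (1/6)x − (231.5 - 0.5x) = 35, so x' = 361.25.
Then Pb = 231.5 − 0.5·361.25 = 50.875 and Ps = 77/3 + (1/6)·361.25 = 85.875.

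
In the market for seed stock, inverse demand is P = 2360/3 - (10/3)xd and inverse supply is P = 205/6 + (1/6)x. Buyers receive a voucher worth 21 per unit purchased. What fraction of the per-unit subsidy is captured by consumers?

Consumer share = 20/21

Pre-subsidy: 2360/3 - (10/3)x = 205/6 + (1/6)x gives x* = 215 and P* = 70.
With the rebate, buyers effectively pay Pb = Ps − 21, where Ps is the price sellers receive.
On the curves, Pb = 2360/3 - (10/3)x and Ps = 205/6 + (1/6)x; the wedge Ps − Pb = 21 gives 205/6 + (1/6)x − (2360/3 - (10/3)x) = 21, so x' = 221.
Then Pb = 2360/3 − (10/3)·221 = 50 and Ps = 205/6 + (1/6)·221 = 71.
Buyers' price falls by P* − Pb = 70 − 50 = 20; sellers' price rises by Ps − P* = 71 − 70 = 1.
So consumers capture 20/21 = 20/21 of each unit of subsidy.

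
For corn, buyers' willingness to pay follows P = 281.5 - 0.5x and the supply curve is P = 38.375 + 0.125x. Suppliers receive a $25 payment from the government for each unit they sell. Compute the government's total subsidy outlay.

Government cost = $10725

Pre-subsidy: 281.5 - 0.5x = 38.375 + 0.125x gives x* = 389 and P* = 87.
With the subsidy, sellers receive Ps = Pb + 25 for each unit, where Pb is the price buyers pay.
On the curves, Pb = 281.5 - 0.5x and Ps = 38.375 + 0.125x; the wedge Ps − Pb = 25 gives 38.375 + 0.125x − (281.5 - 0.5x) = 25, so x' = 429.
Then Pb = 281.5 − 0.5·429 = 67 and Ps = 38.375 + 0.125·429 = 92.
Government outlay = subsidy × quantity = 25 × 429 = 10725.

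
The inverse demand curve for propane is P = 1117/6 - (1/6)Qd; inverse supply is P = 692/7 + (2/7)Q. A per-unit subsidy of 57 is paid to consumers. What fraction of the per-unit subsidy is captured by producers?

Pre-subsidy: 1117/6 - (1/6)Q = 692/7 + (2/7)Q gives Q* = 193 and P* = 154.
With the rebate, buyers effectively pay Pb = Ps − 57, where Ps is the price sellers receive.
On the curves, Pb = 1117/6 - (1/6)Q and Ps = 692/7 + (2/7)Q; the wedge Ps − Pb = 57 gives 692/7 + (2/7)Q − (1117/6 - (1/6)Q) = 57, so Q' = 319.
Then Pb = 1117/6 − (1/6)·319 = 133 and Ps = 692/7 + (2/7)·319 = 190.
Buyers' price falls by P* − Pb = 154 − 133 = 21; sellers' price rises by Ps − P* = 190 − 154 = 36.
So producers capture 36/57 = 12/19 of each unit of subsidy.

Producer share = 12/19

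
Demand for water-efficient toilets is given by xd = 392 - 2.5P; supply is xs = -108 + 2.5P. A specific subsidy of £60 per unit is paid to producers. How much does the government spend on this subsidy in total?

Pre-subsidy: 392 - 2.5P = -108 + 2.5P gives P* = 100, x* = 142.
With the subsidy, sellers receive Ps = Pb + 60 for each unit, where Pb is the price buyers pay.
Supply in terms of Pb becomes xs = -108 + 2.5(Pb + 60) = 42 + 2.5Pb. Setting this equal to demand: 392 - 2.5Pb = 42 + 2.5Pb, so Pb = 70.
Sellers receive Ps = 70 + 60 = 130; x' = 392 − 2.5·70 = 217.
Government outlay = subsidy × quantity = 60 × 217 = 13020.

Government cost = £13020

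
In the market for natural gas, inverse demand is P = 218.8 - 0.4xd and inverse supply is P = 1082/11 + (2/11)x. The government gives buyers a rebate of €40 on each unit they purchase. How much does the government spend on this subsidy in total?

Pre-subsidy: 218.8 - 0.4x = 1082/11 + (2/11)x gives x* = 207 and P* = 136.
With the rebate, buyers effectively pay Pb = Ps − 40, where Ps is the price sellers receive.
On the curves, Pb = 218.8 - 0.4x and Ps = 1082/11 + (2/11)x; the wedge Ps − Pb = 40 gives 1082/11 + (2/11)x − (218.8 - 0.4x) = 40, so x' = 275.75.
Then Pb = 218.8 − 0.4·275.75 = 108.5 and Ps = 1082/11 + (2/11)·275.75 = 148.5.
Government outlay = subsidy × quantity = 40 × 275.75 = 11030.

Government cost = €11030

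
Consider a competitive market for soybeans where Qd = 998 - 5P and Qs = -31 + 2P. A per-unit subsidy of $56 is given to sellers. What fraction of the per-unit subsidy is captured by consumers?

Consumer share = 2/7

Pre-subsidy: 998 - 5P = -31 + 2P gives P* = 147, Q* = 263.
With the subsidy, sellers receive Ps = Pb + 56 for each unit, where Pb is the price buyers pay.
Supply in terms of Pb becomes Qs = -31 + 2(Pb + 56) = 81 + 2Pb. Setting this equal to demand: 998 - 5Pb = 81 + 2Pb, so Pb = 131.
Sellers receive Ps = 131 + 56 = 187; Q' = 998 − 5·131 = 343.
Buyers' price falls by P* − Pb = 147 − 131 = 16; sellers' price rises by Ps − P* = 187 − 147 = 40.
So consumers capture 16/56 = 2/7 of each unit of subsidy.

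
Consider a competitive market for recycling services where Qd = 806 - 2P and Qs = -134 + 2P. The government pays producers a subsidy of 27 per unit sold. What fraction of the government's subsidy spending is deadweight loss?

Pre-subsidy: 806 - 2P = -134 + 2P gives P* = 235, Q* = 336.
With the subsidy, sellers receive Ps = Pb + 27 for each unit, where Pb is the price buyers pay.
Supply in terms of Pb becomes Qs = -134 + 2(Pb + 27) = -80 + 2Pb. Setting this equal to demand: 806 - 2Pb = -80 + 2Pb, so Pb = 221.5.
Sellers receive Ps = 221.5 + 27 = 248.5; Q' = 806 − 2·221.5 = 363.
ΔCS = ½(336 + 363)(235 − 221.5) = 4718.25; ΔPS = ½(336 + 363)(248.5 − 235) = 4718.25.
Government spending = 27 × 363 = 9801.
DWL = ½ × 27 × (363 − 336) = 364.5; fraction = 364.5 / 9801 = 9/242.

DWL / government spending = 9/242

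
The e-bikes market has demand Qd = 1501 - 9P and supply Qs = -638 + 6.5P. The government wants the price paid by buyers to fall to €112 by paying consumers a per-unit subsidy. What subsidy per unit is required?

At a buyer price of 112, quantity demanded is 1501 − 9·112 = 493.
Sellers supply 493 only when they receive Ps with -638 + 6.5·Ps = 493, i.e. Ps = 174.
s = Ps − Pb = 174 − 112 = 62.

Required subsidy s = €62 per unit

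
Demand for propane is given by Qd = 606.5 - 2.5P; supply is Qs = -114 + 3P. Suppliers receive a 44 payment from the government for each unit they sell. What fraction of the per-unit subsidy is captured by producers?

Producer share = 5/11

Pre-subsidy: 606.5 - 2.5P = -114 + 3P gives P* = 131, Q* = 279.
With the subsidy, sellers receive Ps = Pb + 44 for each unit, where Pb is the price buyers pay.
Supply in terms of Pb becomes Qs = -114 + 3(Pb + 44) = 18 + 3Pb. Setting this equal to demand: 606.5 - 2.5Pb = 18 + 3Pb, so Pb = 107.
Sellers receive Ps = 107 + 44 = 151; Q' = 606.5 − 2.5·107 = 339.
Buyers' price falls by P* − Pb = 131 − 107 = 24; sellers' price rises by Ps − P* = 151 − 131 = 20.
So producers capture 20/44 = 5/11 of each unit of subsidy.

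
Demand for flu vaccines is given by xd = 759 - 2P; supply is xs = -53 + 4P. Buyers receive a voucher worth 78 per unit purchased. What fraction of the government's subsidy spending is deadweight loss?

DWL / government spending = 156/1777

Pre-subsidy: 759 - 2P = -53 + 4P gives P* = 406/3, x* = 1465/3.
With the rebate, buyers effectively pay Pb = Ps − 78, where Ps is the price sellers receive.
Demand in terms of Ps becomes xd = 759 − 2(Ps − 78) = 915 - 2Ps. Setting this equal to supply: 915 - 2Ps = -53 + 4Ps, so Ps = 484/3.
Buyers pay Pb = 484/3 − 78 = 250/3; x' = -53 + 4·(484/3) = 1777/3.
ΔCS = ½(1465/3 + 1777/3)(406/3 − 250/3) = 84292/3; ΔPS = ½(1465/3 + 1777/3)(484/3 − 406/3) = 42146/3.
Government spending = 78 × 1777/3 = 46202.
DWL = ½ × 78 × (1777/3 − 1465/3) = 4056; fraction = 4056 / 46202 = 156/1777.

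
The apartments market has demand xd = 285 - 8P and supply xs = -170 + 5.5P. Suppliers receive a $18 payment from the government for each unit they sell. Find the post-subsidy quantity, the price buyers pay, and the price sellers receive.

Pre-subsidy: 285 - 8P = -170 + 5.5P gives P* = 910/27, x* = 415/27.
With the subsidy, sellers receive Ps = Pb + 18 for each unit, where Pb is the price buyers pay.
Supply in terms of Pb becomes xs = -170 + 5.5(Pb + 18) = -71 + 5.5Pb. Setting this equal to demand: 285 - 8Pb = -71 + 5.5Pb, so Pb = 712/27.
Sellers receive Ps = 712/27 + 18 = 1198/27; x' = 285 − 8·(712/27) = 1999/27.

x' = 1999/27; buyers pay 712/27; sellers receive 1198/27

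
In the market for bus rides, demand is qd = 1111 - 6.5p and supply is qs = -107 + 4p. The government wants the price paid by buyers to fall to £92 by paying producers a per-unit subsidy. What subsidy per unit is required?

Required subsidy s = £63 per unit

At a buyer price of 92, quantity demanded is 1111 − 6.5·92 = 513.
Sellers supply 513 only when they receive ps with -107 + 4·ps = 513, i.e. ps = 155.
s = ps − pb = 155 − 92 = 63.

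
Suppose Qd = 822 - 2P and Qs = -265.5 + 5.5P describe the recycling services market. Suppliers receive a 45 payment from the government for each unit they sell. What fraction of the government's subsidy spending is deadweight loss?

DWL / government spending = 33/598

Pre-subsidy: 822 - 2P = -265.5 + 5.5P gives P* = 145, Q* = 532.
With the subsidy, sellers receive Ps = Pb + 45 for each unit, where Pb is the price buyers pay.
Supply in terms of Pb becomes Qs = -265.5 + 5.5(Pb + 45) = -18 + 5.5Pb. Setting this equal to demand: 822 - 2Pb = -18 + 5.5Pb, so Pb = 112.
Sellers receive Ps = 112 + 45 = 157; Q' = 822 − 2·112 = 598.
ΔCS = ½(532 + 598)(145 − 112) = 18645; ΔPS = ½(532 + 598)(157 − 145) = 6780.
Government spending = 45 × 598 = 26910.
DWL = ½ × 45 × (598 − 532) = 1485; fraction = 1485 / 26910 = 33/598.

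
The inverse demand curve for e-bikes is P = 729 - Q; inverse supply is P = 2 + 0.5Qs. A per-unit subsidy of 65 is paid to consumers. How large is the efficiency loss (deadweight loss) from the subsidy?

Pre-subsidy: 729 - Q = 2 + 0.5Q gives Q* = 1454/3 and P* = 733/3.
With the rebate, buyers effectively pay Pb = Ps − 65, where Ps is the price sellers receive.
On the curves, Pb = 729 - Q and Ps = 2 + 0.5Q; the wedge Ps − Pb = 65 gives 2 + 0.5Q − (729 - Q) = 65, so Q' = 528.
Then Pb = 729 − 1·528 = 201 and Ps = 2 + 0.5·528 = 266.
The subsidy expands output by 528 − 1454/3 = 130/3 past the efficient level; on those units the gap between marginal cost and willingness to pay runs from 0 up to 65.
DWL = ½ × 65 × 130/3 = 4225/3.

Deadweight loss = 4225/3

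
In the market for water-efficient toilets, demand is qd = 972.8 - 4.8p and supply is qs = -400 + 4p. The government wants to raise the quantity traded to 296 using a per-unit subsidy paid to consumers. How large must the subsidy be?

At q = 296, invert demand for the buyer price: pb = (972.8 − 296)/4.8 = 141; invert supply for the seller price: ps = (296 − (-400))/4 = 174.
The subsidy must fill the gap: s = ps − pb = 174 − 141 = 33.

Required subsidy s = 33 per unit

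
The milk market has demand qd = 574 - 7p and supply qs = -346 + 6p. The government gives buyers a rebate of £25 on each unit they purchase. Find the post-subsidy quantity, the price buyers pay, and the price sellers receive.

q' = 2072/13; buyers pay 770/13; sellers receive 1095/13

Pre-subsidy: 574 - 7p = -346 + 6p gives p* = 920/13, q* = 1022/13.
With the rebate, buyers effectively pay pb = ps − 25, where ps is the price sellers receive.
Demand in terms of ps becomes qd = 574 − 7(ps − 25) = 749 - 7ps. Setting this equal to supply: 749 - 7ps = -346 + 6ps, so ps = 1095/13.
Buyers pay pb = 1095/13 − 25 = 770/13; q' = -346 + 6·(1095/13) = 2072/13.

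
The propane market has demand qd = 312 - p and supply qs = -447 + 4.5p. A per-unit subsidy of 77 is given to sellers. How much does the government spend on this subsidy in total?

Pre-subsidy: 312 - p = -447 + 4.5p gives p* = 138, q* = 174.
With the subsidy, sellers receive ps = pb + 77 for each unit, where pb is the price buyers pay.
Supply in terms of pb becomes qs = -447 + 4.5(pb + 77) = -100.5 + 4.5pb. Setting this equal to demand: 312 - pb = -100.5 + 4.5pb, so pb = 75.
Sellers receive ps = 75 + 77 = 152; q' = 312 − 1·75 = 237.
Government outlay = subsidy × quantity = 77 × 237 = 18249.

Government cost = 18249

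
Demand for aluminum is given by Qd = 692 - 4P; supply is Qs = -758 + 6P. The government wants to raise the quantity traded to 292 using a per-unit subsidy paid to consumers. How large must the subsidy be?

At Q = 292, invert demand for the buyer price: Pb = (692 − 292)/4 = 100; invert supply for the seller price: Ps = (292 − (-758))/6 = 175.
The subsidy must fill the gap: s = Ps − Pb = 175 − 100 = 75.

Required subsidy s = 75 per unit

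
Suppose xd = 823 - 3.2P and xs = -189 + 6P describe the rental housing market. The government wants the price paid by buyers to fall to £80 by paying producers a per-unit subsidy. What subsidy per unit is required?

At a buyer price of 80, quantity demanded is 823 − 3.2·80 = 567.
Sellers supply 567 only when they receive Ps with -189 + 6·Ps = 567, i.e. Ps = 126.
s = Ps − Pb = 126 − 80 = 46.

Required subsidy s = £46 per unit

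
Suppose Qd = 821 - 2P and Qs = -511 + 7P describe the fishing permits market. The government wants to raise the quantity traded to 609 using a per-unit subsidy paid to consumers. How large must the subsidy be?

Required subsidy s = 54 per unit

At Q = 609, invert demand for the buyer price: Pb = (821 − 609)/2 = 106; invert supply for the seller price: Ps = (609 − (-511))/7 = 160.
The subsidy must fill the gap: s = Ps − Pb = 160 − 106 = 54.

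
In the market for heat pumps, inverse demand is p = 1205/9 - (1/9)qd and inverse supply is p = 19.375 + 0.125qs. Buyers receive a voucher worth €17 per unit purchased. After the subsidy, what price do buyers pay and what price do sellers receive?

Pre-subsidy: 1205/9 - (1/9)q = 19.375 + 0.125q gives q* = 485 and p* = 80.
With the rebate, buyers effectively pay pb = ps − 17, where ps is the price sellers receive.
On the curves, pb = 1205/9 - (1/9)q and ps = 19.375 + 0.125q; the wedge ps − pb = 17 gives 19.375 + 0.125q − (1205/9 - (1/9)q) = 17, so q' = 557.
Then pb = 1205/9 − (1/9)·557 = 72 and ps = 19.375 + 0.125·557 = 89.

Buyers pay €72; sellers receive €89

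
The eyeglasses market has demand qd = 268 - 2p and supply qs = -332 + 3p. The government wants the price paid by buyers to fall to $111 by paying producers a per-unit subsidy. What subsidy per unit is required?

Required subsidy s = $15 per unit

At a buyer price of 111, quantity demanded is 268 − 2·111 = 46.
Sellers supply 46 only when they receive ps with -332 + 3·ps = 46, i.e. ps = 126.
s = ps − pb = 126 − 111 = 15.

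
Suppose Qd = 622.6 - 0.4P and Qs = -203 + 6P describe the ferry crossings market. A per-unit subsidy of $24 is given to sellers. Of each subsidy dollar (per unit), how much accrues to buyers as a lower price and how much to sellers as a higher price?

Buyers gain $22.5 per unit; sellers gain $1.5 per unit

Pre-subsidy: 622.6 - 0.4P = -203 + 6P gives P* = 129, Q* = 571.
With the subsidy, sellers receive Ps = Pb + 24 for each unit, where Pb is the price buyers pay.
Supply in terms of Pb becomes Qs = -203 + 6(Pb + 24) = -59 + 6Pb. Setting this equal to demand: 622.6 - 0.4Pb = -59 + 6Pb, so Pb = 106.5.
Sellers receive Ps = 106.5 + 24 = 130.5; Q' = 622.6 − 0.4·106.5 = 580.
Buyers' price falls by P* − Pb = 129 − 106.5 = 22.5; sellers' price rises by Ps − P* = 130.5 − 129 = 1.5.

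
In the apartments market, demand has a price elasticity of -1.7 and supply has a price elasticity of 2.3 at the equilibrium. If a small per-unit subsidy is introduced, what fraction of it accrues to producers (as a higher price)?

Producer share = 0.425

For a small subsidy around the equilibrium, the benefit split depends on the relative slopes, which at a point are proportional to the elasticities.
Buyer share = εs/(εs + |εd|) = 2.3/(2.3 + 1.7) = 0.575; seller share = |εd|/(εs + |εd|) = 0.425.
So producers capture 0.425 of the subsidy.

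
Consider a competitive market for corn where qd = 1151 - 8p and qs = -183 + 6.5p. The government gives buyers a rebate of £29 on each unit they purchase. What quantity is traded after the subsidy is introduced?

q' = 519

Pre-subsidy: 1151 - 8p = -183 + 6.5p gives p* = 92, q* = 415.
With the rebate, buyers effectively pay pb = ps − 29, where ps is the price sellers receive.
Demand in terms of ps becomes qd = 1151 − 8(ps − 29) = 1383 - 8ps. Setting this equal to supply: 1383 - 8ps = -183 + 6.5ps, so ps = 108.
Buyers pay pb = 108 − 29 = 79; q' = -183 + 6.5·108 = 519.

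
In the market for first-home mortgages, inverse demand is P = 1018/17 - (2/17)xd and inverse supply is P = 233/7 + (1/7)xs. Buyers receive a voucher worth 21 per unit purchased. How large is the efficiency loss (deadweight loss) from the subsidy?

Deadweight loss = 52479/62

Pre-subsidy: 1018/17 - (2/17)x = 233/7 + (1/7)x gives x* = 3165/31 and P* = 1484/31.
With the rebate, buyers effectively pay Pb = Ps − 21, where Ps is the price sellers receive.
On the curves, Pb = 1018/17 - (2/17)x and Ps = 233/7 + (1/7)x; the wedge Ps − Pb = 21 gives 233/7 + (1/7)x − (1018/17 - (2/17)x) = 21, so x' = 5664/31.
Then Pb = 1018/17 − (2/17)·(5664/31) = 1190/31 and Ps = 233/7 + (1/7)·(5664/31) = 1841/31.
The subsidy expands output by 5664/31 − 3165/31 = 2499/31 past the efficient level; on those units the gap between marginal cost and willingness to pay runs from 0 up to 21.
DWL = ½ × 21 × 2499/31 = 52479/62.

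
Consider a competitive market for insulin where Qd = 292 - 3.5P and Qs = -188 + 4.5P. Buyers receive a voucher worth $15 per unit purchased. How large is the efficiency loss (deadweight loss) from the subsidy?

Pre-subsidy: 292 - 3.5P = -188 + 4.5P gives P* = 60, Q* = 82.
With the rebate, buyers effectively pay Pb = Ps − 15, where Ps is the price sellers receive.
Demand in terms of Ps becomes Qd = 292 − 3.5(Ps − 15) = 344.5 - 3.5Ps. Setting this equal to supply: 344.5 - 3.5Ps = -188 + 4.5Ps, so Ps = 66.5625.
Buyers pay Pb = 66.5625 − 15 = 51.5625; Q' = -188 + 4.5·66.5625 = 111.53125.
The subsidy expands output by 111.53125 − 82 = 29.53125 past the efficient level; on those units the gap between marginal cost and willingness to pay runs from 0 up to 15.
DWL = ½ × 15 × 29.53125 = 221.484375.

Deadweight loss = $221.484375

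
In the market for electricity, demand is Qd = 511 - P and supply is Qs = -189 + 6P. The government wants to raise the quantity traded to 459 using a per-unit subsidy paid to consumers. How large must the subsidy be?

At Q = 459, invert demand for the buyer price: Pb = (511 − 459)/1 = 52; invert supply for the seller price: Ps = (459 − (-189))/6 = 108.
The subsidy must fill the gap: s = Ps − Pb = 108 − 52 = 56.

Required subsidy s = 56 per unit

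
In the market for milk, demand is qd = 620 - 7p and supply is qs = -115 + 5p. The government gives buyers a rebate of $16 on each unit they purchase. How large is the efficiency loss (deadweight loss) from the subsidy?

Deadweight loss = 1120/3

Pre-subsidy: 620 - 7p = -115 + 5p gives p* = 61.25, q* = 191.25.
With the rebate, buyers effectively pay pb = ps − 16, where ps is the price sellers receive.
Demand in terms of ps becomes qd = 620 − 7(ps − 16) = 732 - 7ps. Setting this equal to supply: 732 - 7ps = -115 + 5ps, so ps = 847/12.
Buyers pay pb = 847/12 − 16 = 655/12; q' = -115 + 5·(847/12) = 2855/12.
The subsidy expands output by 2855/12 − 191.25 = 140/3 past the efficient level; on those units the gap between marginal cost and willingness to pay runs from 0 up to 16.
DWL = ½ × 16 × 140/3 = 1120/3.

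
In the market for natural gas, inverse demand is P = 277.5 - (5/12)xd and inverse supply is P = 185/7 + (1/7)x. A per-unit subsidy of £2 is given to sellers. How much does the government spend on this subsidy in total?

Government cost = 42516/47

Pre-subsidy: 277.5 - (5/12)x = 185/7 + (1/7)x gives x* = 21090/47 and P* = 4255/47.
With the subsidy, sellers receive Ps = Pb + 2 for each unit, where Pb is the price buyers pay.
On the curves, Pb = 277.5 - (5/12)x and Ps = 185/7 + (1/7)x; the wedge Ps − Pb = 2 gives 185/7 + (1/7)x − (277.5 - (5/12)x) = 2, so x' = 21258/47.
Then Pb = 277.5 − (5/12)·(21258/47) = 4185/47 and Ps = 185/7 + (1/7)·(21258/47) = 4279/47.
Government outlay = subsidy × quantity = 2 × 21258/47 = 42516/47.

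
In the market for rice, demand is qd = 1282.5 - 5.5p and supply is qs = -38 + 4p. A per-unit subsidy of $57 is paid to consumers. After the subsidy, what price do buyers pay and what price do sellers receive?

Buyers pay $115; sellers receive $172

Pre-subsidy: 1282.5 - 5.5p = -38 + 4p gives p* = 139, q* = 518.
With the rebate, buyers effectively pay pb = ps − 57, where ps is the price sellers receive.
Demand in terms of ps becomes qd = 1282.5 − 5.5(ps − 57) = 1596 - 5.5ps. Setting this equal to supply: 1596 - 5.5ps = -38 + 4ps, so ps = 172.
Buyers pay pb = 172 − 57 = 115; q' = -38 + 4·172 = 650.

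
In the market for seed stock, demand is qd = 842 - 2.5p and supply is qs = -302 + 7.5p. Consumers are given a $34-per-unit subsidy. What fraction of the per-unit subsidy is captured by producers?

Producer share = 0.25

Pre-subsidy: 842 - 2.5p = -302 + 7.5p gives p* = 114.4, q* = 556.
With the rebate, buyers effectively pay pb = ps − 34, where ps is the price sellers receive.
Demand in terms of ps becomes qd = 842 − 2.5(ps − 34) = 927 - 2.5ps. Setting this equal to supply: 927 - 2.5ps = -302 + 7.5ps, so ps = 122.9.
Buyers pay pb = 122.9 − 34 = 88.9; q' = -302 + 7.5·122.9 = 619.75.
Buyers' price falls by p* − pb = 114.4 − 88.9 = 25.5; sellers' price rises by ps − p* = 122.9 − 114.4 = 8.5.
So producers capture 8.5/34 = 0.25 of each unit of subsidy.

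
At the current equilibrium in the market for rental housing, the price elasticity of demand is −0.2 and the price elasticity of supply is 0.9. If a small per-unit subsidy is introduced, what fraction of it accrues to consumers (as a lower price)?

For a small subsidy around the equilibrium, the benefit split depends on the relative slopes, which at a point are proportional to the elasticities.
Buyer share = εs/(εs + |εd|) = 0.9/(0.9 + 0.2) = 9/11; seller share = |εd|/(εs + |εd|) = 2/11.

Consumer share = 9/11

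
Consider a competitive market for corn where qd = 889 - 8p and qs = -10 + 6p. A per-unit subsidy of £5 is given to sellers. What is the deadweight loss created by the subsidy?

Pre-subsidy: 889 - 8p = -10 + 6p gives p* = 899/14, q* = 2627/7.
With the subsidy, sellers receive ps = pb + 5 for each unit, where pb is the price buyers pay.
Supply in terms of pb becomes qs = -10 + 6(pb + 5) = 20 + 6pb. Setting this equal to demand: 889 - 8pb = 20 + 6pb, so pb = 869/14.
Sellers receive ps = 869/14 + 5 = 939/14; q' = 889 − 8·(869/14) = 2747/7.
The subsidy expands output by 2747/7 − 2627/7 = 120/7 past the efficient level; on those units the gap between marginal cost and willingness to pay runs from 0 up to 5.
DWL = ½ × 5 × 120/7 = 300/7.

Deadweight loss = 300/7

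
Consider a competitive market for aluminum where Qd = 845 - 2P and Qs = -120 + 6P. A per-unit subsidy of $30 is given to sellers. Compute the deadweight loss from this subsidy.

Deadweight loss = $675

Pre-subsidy: 845 - 2P = -120 + 6P gives P* = 120.625, Q* = 603.75.
With the subsidy, sellers receive Ps = Pb + 30 for each unit, where Pb is the price buyers pay.
Supply in terms of Pb becomes Qs = -120 + 6(Pb + 30) = 60 + 6Pb. Setting this equal to demand: 845 - 2Pb = 60 + 6Pb, so Pb = 98.125.
Sellers receive Ps = 98.125 + 30 = 128.125; Q' = 845 − 2·98.125 = 648.75.
The subsidy expands output by 648.75 − 603.75 = 45 past the efficient level; on those units the gap between marginal cost and willingness to pay runs from 0 up to 30.
DWL = ½ × 30 × 45 = 675.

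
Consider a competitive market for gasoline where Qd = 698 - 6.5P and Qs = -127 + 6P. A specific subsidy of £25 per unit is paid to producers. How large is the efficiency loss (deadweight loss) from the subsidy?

Deadweight loss = £975

Pre-subsidy: 698 - 6.5P = -127 + 6P gives P* = 66, Q* = 269.
With the subsidy, sellers receive Ps = Pb + 25 for each unit, where Pb is the price buyers pay.
Supply in terms of Pb becomes Qs = -127 + 6(Pb + 25) = 23 + 6Pb. Setting this equal to demand: 698 - 6.5Pb = 23 + 6Pb, so Pb = 54.
Sellers receive Ps = 54 + 25 = 79; Q' = 698 − 6.5·54 = 347.
The subsidy expands output by 347 − 269 = 78 past the efficient level; on those units the gap between marginal cost and willingness to pay runs from 0 up to 25.
DWL = ½ × 25 × 78 = 975.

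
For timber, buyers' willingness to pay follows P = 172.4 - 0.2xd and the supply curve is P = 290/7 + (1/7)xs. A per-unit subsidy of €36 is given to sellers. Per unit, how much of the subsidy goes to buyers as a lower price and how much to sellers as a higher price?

Buyers gain €21 per unit; sellers gain €15 per unit

Pre-subsidy: 172.4 - 0.2x = 290/7 + (1/7)x gives x* = 382 and P* = 96.
With the subsidy, sellers receive Ps = Pb + 36 for each unit, where Pb is the price buyers pay.
On the curves, Pb = 172.4 - 0.2x and Ps = 290/7 + (1/7)x; the wedge Ps − Pb = 36 gives 290/7 + (1/7)x − (172.4 - 0.2x) = 36, so x' = 487.
Then Pb = 172.4 − 0.2·487 = 75 and Ps = 290/7 + (1/7)·487 = 111.
Buyers' price falls by P* − Pb = 96 − 75 = 21; sellers' price rises by Ps − P* = 111 − 96 = 15.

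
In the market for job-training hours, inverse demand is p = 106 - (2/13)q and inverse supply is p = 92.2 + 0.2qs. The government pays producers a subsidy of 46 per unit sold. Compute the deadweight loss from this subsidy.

Deadweight loss = 2990

Pre-subsidy: 106 - (2/13)q = 92.2 + 0.2q gives q* = 39 and p* = 100.
With the subsidy, sellers receive ps = pb + 46 for each unit, where pb is the price buyers pay.
On the curves, pb = 106 - (2/13)q and ps = 92.2 + 0.2q; the wedge ps − pb = 46 gives 92.2 + 0.2q − (106 - (2/13)q) = 46, so q' = 169.
Then pb = 106 − (2/13)·169 = 80 and ps = 92.2 + 0.2·169 = 126.
The subsidy expands output by 169 − 39 = 130 past the efficient level; on those units the gap between marginal cost and willingness to pay runs from 0 up to 46.
DWL = ½ × 46 × 130 = 2990.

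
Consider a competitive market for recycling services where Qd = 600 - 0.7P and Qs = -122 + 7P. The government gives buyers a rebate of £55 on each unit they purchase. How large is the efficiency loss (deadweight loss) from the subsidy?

Pre-subsidy: 600 - 0.7P = -122 + 7P gives P* = 7220/77, Q* = 5878/11.
With the rebate, buyers effectively pay Pb = Ps − 55, where Ps is the price sellers receive.
Demand in terms of Ps becomes Qd = 600 − 0.7(Ps − 55) = 638.5 - 0.7Ps. Setting this equal to supply: 638.5 - 0.7Ps = -122 + 7Ps, so Ps = 7605/77.
Buyers pay Pb = 7605/77 − 55 = 3370/77; Q' = -122 + 7·(7605/77) = 6263/11.
The subsidy expands output by 6263/11 − 5878/11 = 35 past the efficient level; on those units the gap between marginal cost and willingness to pay runs from 0 up to 55.
DWL = ½ × 55 × 35 = 962.5.

Deadweight loss = £962.5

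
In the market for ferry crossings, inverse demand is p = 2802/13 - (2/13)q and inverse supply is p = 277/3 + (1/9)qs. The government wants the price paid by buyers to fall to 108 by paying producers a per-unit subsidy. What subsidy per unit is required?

At a buyer price of 108, quantity demanded is 1401 − 6.5·108 = 699.
Sellers supply 699 only when they receive ps = 277/3 + (1/9)·699 = 170.
s = ps − pb = 170 − 108 = 62.

Required subsidy s = 62 per unit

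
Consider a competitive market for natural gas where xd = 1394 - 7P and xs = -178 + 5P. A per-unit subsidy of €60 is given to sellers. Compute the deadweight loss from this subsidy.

Deadweight loss = €5250

Pre-subsidy: 1394 - 7P = -178 + 5P gives P* = 131, x* = 477.
With the subsidy, sellers receive Ps = Pb + 60 for each unit, where Pb is the price buyers pay.
Supply in terms of Pb becomes xs = -178 + 5(Pb + 60) = 122 + 5Pb. Setting this equal to demand: 1394 - 7Pb = 122 + 5Pb, so Pb = 106.
Sellers receive Ps = 106 + 60 = 166; x' = 1394 − 7·106 = 652.
The subsidy expands output by 652 − 477 = 175 past the efficient level; on those units the gap between marginal cost and willingness to pay runs from 0 up to 60.
DWL = ½ × 60 × 175 = 5250.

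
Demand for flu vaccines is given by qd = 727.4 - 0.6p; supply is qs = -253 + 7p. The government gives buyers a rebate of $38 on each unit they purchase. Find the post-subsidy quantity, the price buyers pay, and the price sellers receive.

Pre-subsidy: 727.4 - 0.6p = -253 + 7p gives p* = 129, q* = 650.
With the rebate, buyers effectively pay pb = ps − 38, where ps is the price sellers receive.
Demand in terms of ps becomes qd = 727.4 − 0.6(ps − 38) = 750.2 - 0.6ps. Setting this equal to supply: 750.2 - 0.6ps = -253 + 7ps, so ps = 132.
Buyers pay pb = 132 − 38 = 94; q' = -253 + 7·132 = 671.

q' = 671; buyers pay $94; sellers receive $132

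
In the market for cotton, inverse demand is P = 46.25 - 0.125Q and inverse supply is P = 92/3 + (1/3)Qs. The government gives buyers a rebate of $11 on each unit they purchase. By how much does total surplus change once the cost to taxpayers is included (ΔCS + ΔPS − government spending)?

Net change in total surplus = -$132

Pre-subsidy: 46.25 - 0.125Q = 92/3 + (1/3)Q gives Q* = 34 and P* = 42.
With the rebate, buyers effectively pay Pb = Ps − 11, where Ps is the price sellers receive.
On the curves, Pb = 46.25 - 0.125Q and Ps = 92/3 + (1/3)Q; the wedge Ps − Pb = 11 gives 92/3 + (1/3)Q − (46.25 - 0.125Q) = 11, so Q' = 58.
Then Pb = 46.25 − 0.125·58 = 39 and Ps = 92/3 + (1/3)·58 = 50.
ΔCS = ½(34 + 58)(42 − 39) = 138; ΔPS = ½(34 + 58)(50 − 42) = 368.
Government spending = 11 × 58 = 638.
Net change = 138 + 368 − 638 = -132. The loss equals the DWL triangle ½·11·24.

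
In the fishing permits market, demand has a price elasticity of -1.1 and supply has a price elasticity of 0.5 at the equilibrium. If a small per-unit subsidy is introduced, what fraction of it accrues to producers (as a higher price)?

For a small subsidy around the equilibrium, the benefit split depends on the relative slopes, which at a point are proportional to the elasticities.
Buyer share = εs/(εs + |εd|) = 0.5/(0.5 + 1.1) = 0.3125; seller share = |εd|/(εs + |εd|) = 0.6875.
So producers capture 0.6875 of the subsidy.

Producer share = 0.6875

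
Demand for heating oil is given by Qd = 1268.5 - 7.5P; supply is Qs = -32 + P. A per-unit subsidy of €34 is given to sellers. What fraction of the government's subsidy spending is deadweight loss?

Pre-subsidy: 1268.5 - 7.5P = -32 + P gives P* = 153, Q* = 121.
With the subsidy, sellers receive Ps = Pb + 34 for each unit, where Pb is the price buyers pay.
Supply in terms of Pb becomes Qs = -32 + 1(Pb + 34) = 2 + Pb. Setting this equal to demand: 1268.5 - 7.5Pb = 2 + Pb, so Pb = 149.
Sellers receive Ps = 149 + 34 = 183; Q' = 1268.5 − 7.5·149 = 151.
ΔCS = ½(121 + 151)(153 − 149) = 544; ΔPS = ½(121 + 151)(183 − 153) = 4080.
Government spending = 34 × 151 = 5134.
DWL = ½ × 34 × (151 − 121) = 510; fraction = 510 / 5134 = 15/151.

DWL / government spending = 15/151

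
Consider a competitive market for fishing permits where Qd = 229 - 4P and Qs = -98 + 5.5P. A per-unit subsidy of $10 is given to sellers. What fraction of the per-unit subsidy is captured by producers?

Pre-subsidy: 229 - 4P = -98 + 5.5P gives P* = 654/19, Q* = 1735/19.
With the subsidy, sellers receive Ps = Pb + 10 for each unit, where Pb is the price buyers pay.
Supply in terms of Pb becomes Qs = -98 + 5.5(Pb + 10) = -43 + 5.5Pb. Setting this equal to demand: 229 - 4Pb = -43 + 5.5Pb, so Pb = 544/19.
Sellers receive Ps = 544/19 + 10 = 734/19; Q' = 229 − 4·(544/19) = 2175/19.
Buyers' price falls by P* − Pb = 654/19 − 544/19 = 110/19; sellers' price rises by Ps − P* = 734/19 − 654/19 = 80/19.
So producers capture (80/19)/10 = 8/19 of each unit of subsidy.

Producer share = 8/19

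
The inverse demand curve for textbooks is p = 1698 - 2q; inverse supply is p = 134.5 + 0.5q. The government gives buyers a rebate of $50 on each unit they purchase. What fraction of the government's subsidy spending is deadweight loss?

Pre-subsidy: 1698 - 2q = 134.5 + 0.5q gives q* = 625.4 and p* = 447.2.
With the rebate, buyers effectively pay pb = ps − 50, where ps is the price sellers receive.
On the curves, pb = 1698 - 2q and ps = 134.5 + 0.5q; the wedge ps − pb = 50 gives 134.5 + 0.5q − (1698 - 2q) = 50, so q' = 645.4.
Then pb = 1698 − 2·645.4 = 407.2 and ps = 134.5 + 0.5·645.4 = 457.2.
ΔCS = ½(625.4 + 645.4)(447.2 − 407.2) = 25416; ΔPS = ½(625.4 + 645.4)(457.2 − 447.2) = 6354.
Government spending = 50 × 645.4 = 32270.
DWL = ½ × 50 × (645.4 − 625.4) = 500; fraction = 500 / 32270 = 50/3227.

DWL / government spending = 50/3227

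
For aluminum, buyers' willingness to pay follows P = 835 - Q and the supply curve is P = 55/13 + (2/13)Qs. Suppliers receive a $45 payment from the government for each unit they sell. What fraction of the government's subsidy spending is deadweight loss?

DWL / government spending = 13/506

Pre-subsidy: 835 - Q = 55/13 + (2/13)Q gives Q* = 720 and P* = 115.
With the subsidy, sellers receive Ps = Pb + 45 for each unit, where Pb is the price buyers pay.
On the curves, Pb = 835 - Q and Ps = 55/13 + (2/13)Q; the wedge Ps − Pb = 45 gives 55/13 + (2/13)Q − (835 - Q) = 45, so Q' = 759.
Then Pb = 835 − 1·759 = 76 and Ps = 55/13 + (2/13)·759 = 121.
ΔCS = ½(720 + 759)(115 − 76) = 28840.5; ΔPS = ½(720 + 759)(121 − 115) = 4437.
Government spending = 45 × 759 = 34155.
DWL = ½ × 45 × (759 − 720) = 877.5; fraction = 877.5 / 34155 = 13/506.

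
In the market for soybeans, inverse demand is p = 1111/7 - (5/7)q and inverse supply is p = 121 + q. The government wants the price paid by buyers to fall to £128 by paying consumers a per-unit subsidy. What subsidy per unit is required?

At a buyer price of 128, quantity demanded is 222.2 − 1.4·128 = 43.
Sellers supply 43 only when they receive ps = 121 + 1·43 = 164.
s = ps − pb = 164 − 128 = 36.

Required subsidy s = £36 per unit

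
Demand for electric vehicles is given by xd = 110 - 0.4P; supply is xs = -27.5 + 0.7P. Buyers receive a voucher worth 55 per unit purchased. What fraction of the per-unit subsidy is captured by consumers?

Pre-subsidy: 110 - 0.4P = -27.5 + 0.7P gives P* = 125, x* = 60.
With the rebate, buyers effectively pay Pb = Ps − 55, where Ps is the price sellers receive.
Demand in terms of Ps becomes xd = 110 − 0.4(Ps − 55) = 132 - 0.4Ps. Setting this equal to supply: 132 - 0.4Ps = -27.5 + 0.7Ps, so Ps = 145.
Buyers pay Pb = 145 − 55 = 90; x' = -27.5 + 0.7·145 = 74.
Buyers' price falls by P* − Pb = 125 − 90 = 35; sellers' price rises by Ps − P* = 145 − 125 = 20.
So consumers capture 35/55 = 7/11 of each unit of subsidy.

Consumer share = 7/11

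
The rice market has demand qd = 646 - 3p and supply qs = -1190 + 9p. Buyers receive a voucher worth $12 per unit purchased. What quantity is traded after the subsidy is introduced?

Pre-subsidy: 646 - 3p = -1190 + 9p gives p* = 153, q* = 187.
With the rebate, buyers effectively pay pb = ps − 12, where ps is the price sellers receive.
Demand in terms of ps becomes qd = 646 − 3(ps − 12) = 682 - 3ps. Setting this equal to supply: 682 - 3ps = -1190 + 9ps, so ps = 156.
Buyers pay pb = 156 − 12 = 144; q' = -1190 + 9·156 = 214.

q' = 214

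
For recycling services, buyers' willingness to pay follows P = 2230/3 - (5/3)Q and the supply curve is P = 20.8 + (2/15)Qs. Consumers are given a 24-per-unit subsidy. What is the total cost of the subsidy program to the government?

Pre-subsidy: 2230/3 - (5/3)Q = 20.8 + (2/15)Q gives Q* = 10838/27 and P* = 6020/81.
With the rebate, buyers effectively pay Pb = Ps − 24, where Ps is the price sellers receive.
On the curves, Pb = 2230/3 - (5/3)Q and Ps = 20.8 + (2/15)Q; the wedge Ps − Pb = 24 gives 20.8 + (2/15)Q − (2230/3 - (5/3)Q) = 24, so Q' = 11198/27.
Then Pb = 2230/3 − (5/3)·(11198/27) = 4220/81 and Ps = 20.8 + (2/15)·(11198/27) = 6164/81.
Government outlay = subsidy × quantity = 24 × 11198/27 = 89584/9.

Government cost = 89584/9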